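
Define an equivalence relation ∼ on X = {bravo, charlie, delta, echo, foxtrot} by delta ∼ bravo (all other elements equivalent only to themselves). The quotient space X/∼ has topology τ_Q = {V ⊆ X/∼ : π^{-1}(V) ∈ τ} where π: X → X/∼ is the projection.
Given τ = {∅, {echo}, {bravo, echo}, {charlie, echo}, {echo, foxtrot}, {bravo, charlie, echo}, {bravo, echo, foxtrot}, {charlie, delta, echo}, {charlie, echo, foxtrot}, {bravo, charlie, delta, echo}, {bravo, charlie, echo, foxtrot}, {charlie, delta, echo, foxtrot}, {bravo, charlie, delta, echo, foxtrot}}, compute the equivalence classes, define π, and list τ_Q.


X/∼ = {[bravo=delta], [charlie], [echo], [foxtrot]}; |τ_Q| = 7.

Equivalence classes: [bravo=delta], [charlie], [echo], [foxtrot].
Quotient map π: X → X/∼ sends bravo ↦ [bravo=delta], charlie ↦ [charlie], delta ↦ [bravo=delta], echo ↦ [echo], foxtrot ↦ [foxtrot].
For each subset V ⊆ X/∼, compute π^{-1}(V) ⊆ X and check whether π^{-1}(V) ∈ τ. V is open in τ_Q iff π^{-1}(V) ∈ τ.
  V = {}: π^{-1}(V) = ∅ ∈ τ ✓.
  V = {[bravo=delta]}: π^{-1}(V) = {bravo, delta} ∉ τ ✗.
  V = {[charlie]}: π^{-1}(V) = {charlie} ∉ τ ✗.
  V = {[bravo=delta], [charlie]}: π^{-1}(V) = {bravo, charlie, delta} ∉ τ ✗.
  V = {[echo]}: π^{-1}(V) = {echo} ∈ τ ✓.
  V = {[bravo=delta], [echo]}: π^{-1}(V) = {bravo, delta, echo} ∉ τ ✗.
  V = {[charlie], [echo]}: π^{-1}(V) = {charlie, echo} ∈ τ ✓.
  V = {[bravo=delta], [charlie], [echo]}: π^{-1}(V) = {bravo, charlie, delta, echo} ∈ τ ✓.
  V = {[foxtrot]}: π^{-1}(V) = {foxtrot} ∉ τ ✗.
  V = {[bravo=delta], [foxtrot]}: π^{-1}(V) = {bravo, delta, foxtrot} ∉ τ ✗.
  V = {[charlie], [foxtrot]}: π^{-1}(V) = {charlie, foxtrot} ∉ τ ✗.
  V = {[bravo=delta], [charlie], [foxtrot]}: π^{-1}(V) = {bravo, charlie, delta, foxtrot} ∉ τ ✗.
  V = {[echo], [foxtrot]}: π^{-1}(V) = {echo, foxtrot} ∈ τ ✓.
  V = {[bravo=delta], [echo], [foxtrot]}: π^{-1}(V) = {bravo, delta, echo, foxtrot} ∉ τ ✗.
  V = {[charlie], [echo], [foxtrot]}: π^{-1}(V) = {charlie, echo, foxtrot} ∈ τ ✓.
  V = {[bravo=delta], [charlie], [echo], [foxtrot]}: π^{-1}(V) = {bravo, charlie, delta, echo, foxtrot} ∈ τ ✓.
Open sets in the quotient: τ_Q = {{}, {[echo]}, {[charlie], [echo]}, {[bravo=delta], [charlie], [echo]}, {[echo], [foxtrot]}, {[charlie], [echo], [foxtrot]}, {[bravo=delta], [charlie], [echo], [foxtrot]}} (7 elements).


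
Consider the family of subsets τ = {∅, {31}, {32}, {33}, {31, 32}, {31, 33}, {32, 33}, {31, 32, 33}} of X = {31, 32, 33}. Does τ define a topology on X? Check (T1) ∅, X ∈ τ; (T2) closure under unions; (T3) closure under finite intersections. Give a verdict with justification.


τ IS a topology on X.

Axiom (T1): ∅ ∈ τ? Yes; X ∈ τ? Yes.
Axiom (T2/T3): check pairwise unions and intersections of members of τ.
All pairwise intersections and unions checked — each lies in τ. Therefore τ satisfies (T1), (T2), (T3): it IS a topology on X.


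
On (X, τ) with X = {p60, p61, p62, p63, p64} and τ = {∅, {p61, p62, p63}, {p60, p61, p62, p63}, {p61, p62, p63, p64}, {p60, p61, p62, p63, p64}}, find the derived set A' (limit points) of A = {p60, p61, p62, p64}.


A' = {p60, p61, p62, p63, p64}

For each x ∈ X, list the open sets U ∈ τ with x ∈ U, then check whether U ∩ (A ∖ {x}) ≠ ∅ for every such U.
  x = p60: opens ∋ x are {p60, p61, p62, p63}, {p60, p61, p62, p63, p64}; each meets A ∖ {p60}, so x IS a limit point.
  x = p61: opens ∋ x are {p61, p62, p63}, {p60, p61, p62, p63}, {p61, p62, p63, p64}, {p60, p61, p62, p63, p64}; each meets A ∖ {p61}, so x IS a limit point.
  x = p62: opens ∋ x are {p61, p62, p63}, {p60, p61, p62, p63}, {p61, p62, p63, p64}, {p60, p61, p62, p63, p64}; each meets A ∖ {p62}, so x IS a limit point.
  x = p63: opens ∋ x are {p61, p62, p63}, {p60, p61, p62, p63}, {p61, p62, p63, p64}, {p60, p61, p62, p63, p64}; each meets A ∖ {p63}, so x IS a limit point.
  x = p64: opens ∋ x are {p61, p62, p63, p64}, {p60, p61, p62, p63, p64}; each meets A ∖ {p64}, so x IS a limit point.
Collecting: A' = {p60, p61, p62, p63, p64}.


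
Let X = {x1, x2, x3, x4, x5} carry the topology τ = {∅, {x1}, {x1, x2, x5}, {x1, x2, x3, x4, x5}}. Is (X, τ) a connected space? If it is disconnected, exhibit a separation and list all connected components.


(X, τ) is connected.

Find clopen sets (U ∈ τ with X ∖ U ∈ τ):
  U = ∅, X ∖ U = {x1, x2, x3, x4, x5} — both open, so U is clopen.
  U = {x1, x2, x3, x4, x5}, X ∖ U = ∅ — both open, so U is clopen.
Only trivial clopens (∅ and X) exist, so (X, τ) is connected.
Compute connected components by grouping points that agree on all clopens:
  component: {x1, x2, x3, x4, x5}


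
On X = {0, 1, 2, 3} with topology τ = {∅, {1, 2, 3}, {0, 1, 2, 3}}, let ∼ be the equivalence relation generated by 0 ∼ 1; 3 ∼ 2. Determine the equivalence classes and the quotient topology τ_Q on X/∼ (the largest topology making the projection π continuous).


X/∼ = {[0=1], [2=3]}; |τ_Q| = 2.

Equivalence classes: [0=1], [2=3].
Quotient map π: X → X/∼ sends 0 ↦ [0=1], 1 ↦ [0=1], 2 ↦ [2=3], 3 ↦ [2=3].
For each subset V ⊆ X/∼, compute π^{-1}(V) ⊆ X and check whether π^{-1}(V) ∈ τ. V is open in τ_Q iff π^{-1}(V) ∈ τ.
  V = {}: π^{-1}(V) = ∅ ∈ τ ✓.
  V = {[0=1]}: π^{-1}(V) = {0, 1} ∉ τ ✗.
  V = {[2=3]}: π^{-1}(V) = {2, 3} ∉ τ ✗.
  V = {[0=1], [2=3]}: π^{-1}(V) = {0, 1, 2, 3} ∈ τ ✓.
Open sets in the quotient: τ_Q = {{}, {[0=1], [2=3]}} (2 elements).


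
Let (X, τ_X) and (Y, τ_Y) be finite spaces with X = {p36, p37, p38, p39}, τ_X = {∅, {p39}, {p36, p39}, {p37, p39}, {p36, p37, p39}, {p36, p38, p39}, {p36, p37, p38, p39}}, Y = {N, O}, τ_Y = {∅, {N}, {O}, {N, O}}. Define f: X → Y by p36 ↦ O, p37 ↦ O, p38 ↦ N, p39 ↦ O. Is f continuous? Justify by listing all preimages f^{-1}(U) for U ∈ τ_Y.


f is NOT continuous.

Compute f^{-1}(U) for each U ∈ τ_Y:
  U = ∅: f^{-1}(U) = ∅ ∈ τ_X ✓.
  U = {N}: f^{-1}(U) = {p38} ∉ τ_X ✗.
  U = {O}: f^{-1}(U) = {p36, p37, p39} ∈ τ_X ✓.
  U = {N, O}: f^{-1}(U) = {p36, p37, p38, p39} ∈ τ_X ✓.
Found U = {N} with f^{-1}(U) = {p38} not in τ_X. Therefore f is NOT continuous.


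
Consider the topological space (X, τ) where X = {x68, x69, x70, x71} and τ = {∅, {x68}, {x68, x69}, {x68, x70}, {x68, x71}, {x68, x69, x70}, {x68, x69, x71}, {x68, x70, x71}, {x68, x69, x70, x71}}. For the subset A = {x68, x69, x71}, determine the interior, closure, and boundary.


int(A) = {x68, x69, x71}, cl(A) = {x68, x69, x70, x71}, ∂A = {x70}.

Closed sets in (X, τ) are complements of opens:
  closed(X, τ) = {∅, {x69}, {x70}, {x71}, {x69, x70}, {x69, x71}, {x70, x71}, {x69, x70, x71}, {x68, x69, x70, x71}}.
int(A) = ⋃ {U ∈ τ : U ⊆ A}. Opens contained in A: ∅, {x68}, {x68, x69}, {x68, x71}, {x68, x69, x71}.
Taking the union of these: int(A) = {x68, x69, x71}.
cl(A) = ⋂ {C closed : A ⊆ C}. Closed sets containing A: {x68, x69, x70, x71}.
Intersecting these: cl(A) = {x68, x69, x70, x71}.
∂A = cl(A) ∖ int(A) = {x68, x69, x70, x71} ∖ {x68, x69, x71} = {x70}.


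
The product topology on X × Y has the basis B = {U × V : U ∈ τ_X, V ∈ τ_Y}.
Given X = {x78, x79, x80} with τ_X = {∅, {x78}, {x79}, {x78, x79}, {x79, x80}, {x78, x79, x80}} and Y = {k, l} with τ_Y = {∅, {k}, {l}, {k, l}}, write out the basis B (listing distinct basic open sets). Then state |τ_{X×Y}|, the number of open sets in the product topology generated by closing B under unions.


Basis B = {∅ × ∅, {x78} × {k}, {x78} × {l}, {x79} × {k}, {x79} × {l}, {x78} × {k, l}, {x78, x79} × {k}, {x78, x79} × {l}, {x79} × {k, l}, {x79, x80} × {k}, {x79, x80} × {l}, {x78, x79, x80} × {k}, {x78, x79, x80} × {l}, {x78, x79} × {k, l}, {x79, x80} × {k, l}, {x78, x79, x80} × {k, l}}; |τ_{X×Y}| = 36.

Enumerate products U × V with U ∈ τ_X, V ∈ τ_Y (deduplicated):
  ∅ × ∅ = {} (∅)
  {x78} × {k} = {(x78,k)}
  {x78} × {l} = {(x78,l)}
  {x79} × {k} = {(x79,k)}
  {x79} × {l} = {(x79,l)}
  {x78} × {k, l} = {(x78,k), (x78,l)}
  {x78, x79} × {k} = {(x78,k), (x79,k)}
  {x78, x79} × {l} = {(x78,l), (x79,l)}
  {x79} × {k, l} = {(x79,k), (x79,l)}
  {x79, x80} × {k} = {(x79,k), (x80,k)}
  {x79, x80} × {l} = {(x79,l), (x80,l)}
  {x78, x79, x80} × {k} = {(x78,k), (x79,k), (x80,k)}
  {x78, x79, x80} × {l} = {(x78,l), (x79,l), (x80,l)}
  {x78, x79} × {k, l} = {(x78,k), (x78,l), (x79,k), (x79,l)}
  {x79, x80} × {k, l} = {(x79,k), (x79,l), (x80,k), (x80,l)}
  {x78, x79, x80} × {k, l} = {(x78,k), (x78,l), (x79,k), (x79,l), (x80,k), (x80,l)}
These 16 distinct sets form the basis B.
Close under arbitrary unions to get τ_{X×Y}; counting gives |τ_{X×Y}| = 36.


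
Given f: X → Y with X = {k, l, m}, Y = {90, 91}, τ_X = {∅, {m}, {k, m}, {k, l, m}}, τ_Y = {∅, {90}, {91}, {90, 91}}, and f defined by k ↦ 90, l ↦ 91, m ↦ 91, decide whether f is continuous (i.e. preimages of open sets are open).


f is NOT continuous.

Compute f^{-1}(U) for each U ∈ τ_Y:
  U = ∅: f^{-1}(U) = ∅ ∈ τ_X ✓.
  U = {90}: f^{-1}(U) = {k} ∉ τ_X ✗.
  U = {91}: f^{-1}(U) = {l, m} ∉ τ_X ✗.
  U = {90, 91}: f^{-1}(U) = {k, l, m} ∈ τ_X ✓.
Found U = {90} with f^{-1}(U) = {k} not in τ_X. Therefore f is NOT continuous.


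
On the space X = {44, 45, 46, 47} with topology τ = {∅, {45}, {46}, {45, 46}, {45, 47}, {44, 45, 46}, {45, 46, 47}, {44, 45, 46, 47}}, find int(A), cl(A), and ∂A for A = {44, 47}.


int(A) = ∅, cl(A) = {44, 47}, ∂A = {44, 47}.

Closed sets in (X, τ) are complements of opens:
  closed(X, τ) = {∅, {44}, {47}, {44, 46}, {44, 47}, {44, 45, 47}, {44, 46, 47}, {44, 45, 46, 47}}.
int(A) = ⋃ {U ∈ τ : U ⊆ A}. Opens contained in A: ∅.
Taking the union of these: int(A) = ∅.
cl(A) = ⋂ {C closed : A ⊆ C}. Closed sets containing A: {44, 47}, {44, 45, 47}, {44, 46, 47}, {44, 45, 46, 47}.
Intersecting these: cl(A) = {44, 47}.
∂A = cl(A) ∖ int(A) = {44, 47} ∖ ∅ = {44, 47}.


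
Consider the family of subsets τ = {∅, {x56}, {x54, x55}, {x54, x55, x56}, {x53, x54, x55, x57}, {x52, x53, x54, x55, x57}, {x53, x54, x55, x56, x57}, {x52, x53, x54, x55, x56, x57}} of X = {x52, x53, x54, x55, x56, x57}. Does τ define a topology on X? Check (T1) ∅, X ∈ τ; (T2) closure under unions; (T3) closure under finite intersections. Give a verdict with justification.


τ IS a topology on X.

Axiom (T1): ∅ ∈ τ? Yes; X ∈ τ? Yes.
Axiom (T2/T3): check pairwise unions and intersections of members of τ.
All pairwise intersections and unions checked — each lies in τ. Therefore τ satisfies (T1), (T2), (T3): it IS a topology on X.


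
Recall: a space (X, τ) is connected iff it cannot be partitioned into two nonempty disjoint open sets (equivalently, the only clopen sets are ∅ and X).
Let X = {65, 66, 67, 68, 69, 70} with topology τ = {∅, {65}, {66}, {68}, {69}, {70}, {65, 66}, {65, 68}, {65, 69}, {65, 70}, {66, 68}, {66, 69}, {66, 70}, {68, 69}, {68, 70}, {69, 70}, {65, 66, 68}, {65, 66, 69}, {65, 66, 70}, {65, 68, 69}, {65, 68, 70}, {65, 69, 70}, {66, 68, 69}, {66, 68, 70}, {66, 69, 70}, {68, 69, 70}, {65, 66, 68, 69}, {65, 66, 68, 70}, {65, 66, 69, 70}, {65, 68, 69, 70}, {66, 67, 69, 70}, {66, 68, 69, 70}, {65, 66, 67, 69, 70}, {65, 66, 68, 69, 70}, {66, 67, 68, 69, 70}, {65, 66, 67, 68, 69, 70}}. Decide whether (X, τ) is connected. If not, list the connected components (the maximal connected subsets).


(X, τ) is disconnected; components = [{65}, {68}, {66, 67, 69, 70}].

Find clopen sets (U ∈ τ with X ∖ U ∈ τ):
  U = ∅, X ∖ U = {65, 66, 67, 68, 69, 70} — both open, so U is clopen.
  U = {65}, X ∖ U = {66, 67, 68, 69, 70} — both open, so U is clopen.
  U = {68}, X ∖ U = {65, 66, 67, 69, 70} — both open, so U is clopen.
  U = {65, 68}, X ∖ U = {66, 67, 69, 70} — both open, so U is clopen.
  U = {66, 67, 69, 70}, X ∖ U = {65, 68} — both open, so U is clopen.
  U = {65, 66, 67, 69, 70}, X ∖ U = {68} — both open, so U is clopen.
  U = {66, 67, 68, 69, 70}, X ∖ U = {65} — both open, so U is clopen.
  U = {65, 66, 67, 68, 69, 70}, X ∖ U = ∅ — both open, so U is clopen.
Nontrivial clopen(s) exist: e.g. {66, 67, 69, 70}. So (X, τ) is disconnected.
Compute connected components by grouping points that agree on all clopens:
  component: {65}
  component: {68}
  component: {66, 67, 69, 70}


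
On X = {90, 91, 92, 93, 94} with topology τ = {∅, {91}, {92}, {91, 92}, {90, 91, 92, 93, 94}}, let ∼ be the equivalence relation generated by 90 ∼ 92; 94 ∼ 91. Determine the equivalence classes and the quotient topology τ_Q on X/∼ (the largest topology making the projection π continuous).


X/∼ = {[90=92], [91=94], [93]}; |τ_Q| = 2.

Equivalence classes: [90=92], [91=94], [93].
Quotient map π: X → X/∼ sends 90 ↦ [90=92], 91 ↦ [91=94], 92 ↦ [90=92], 93 ↦ [93], 94 ↦ [91=94].
For each subset V ⊆ X/∼, compute π^{-1}(V) ⊆ X and check whether π^{-1}(V) ∈ τ. V is open in τ_Q iff π^{-1}(V) ∈ τ.
  V = {}: π^{-1}(V) = ∅ ∈ τ ✓.
  V = {[90=92]}: π^{-1}(V) = {90, 92} ∉ τ ✗.
  V = {[91=94]}: π^{-1}(V) = {91, 94} ∉ τ ✗.
  V = {[90=92], [91=94]}: π^{-1}(V) = {90, 91, 92, 94} ∉ τ ✗.
  V = {[93]}: π^{-1}(V) = {93} ∉ τ ✗.
  V = {[90=92], [93]}: π^{-1}(V) = {90, 92, 93} ∉ τ ✗.
  V = {[91=94], [93]}: π^{-1}(V) = {91, 93, 94} ∉ τ ✗.
  V = {[90=92], [91=94], [93]}: π^{-1}(V) = {90, 91, 92, 93, 94} ∈ τ ✓.
Open sets in the quotient: τ_Q = {{}, {[90=92], [91=94], [93]}} (2 elements).


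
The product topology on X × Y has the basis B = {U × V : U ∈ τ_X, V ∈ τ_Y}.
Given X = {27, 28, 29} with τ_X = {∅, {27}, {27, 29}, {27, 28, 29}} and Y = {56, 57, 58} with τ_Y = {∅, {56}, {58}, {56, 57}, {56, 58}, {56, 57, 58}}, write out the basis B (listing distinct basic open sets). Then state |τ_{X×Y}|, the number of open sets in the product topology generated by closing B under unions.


Basis B = {∅ × ∅, {27} × {56}, {27} × {58}, {27} × {56, 57}, {27} × {56, 58}, {27, 29} × {56}, {27, 29} × {58}, {27} × {56, 57, 58}, {27, 28, 29} × {56}, {27, 28, 29} × {58}, {27, 29} × {56, 57}, {27, 29} × {56, 58}, {27, 29} × {56, 57, 58}, {27, 28, 29} × {56, 57}, {27, 28, 29} × {56, 58}, {27, 28, 29} × {56, 57, 58}}; |τ_{X×Y}| = 40.

Enumerate products U × V with U ∈ τ_X, V ∈ τ_Y (deduplicated):
  ∅ × ∅ = {} (∅)
  {27} × {56} = {(27,56)}
  {27} × {58} = {(27,58)}
  {27} × {56, 57} = {(27,56), (27,57)}
  {27} × {56, 58} = {(27,56), (27,58)}
  {27, 29} × {56} = {(27,56), (29,56)}
  {27, 29} × {58} = {(27,58), (29,58)}
  {27} × {56, 57, 58} = {(27,56), (27,57), (27,58)}
  {27, 28, 29} × {56} = {(27,56), (28,56), (29,56)}
  {27, 28, 29} × {58} = {(27,58), (28,58), (29,58)}
  {27, 29} × {56, 57} = {(27,56), (27,57), (29,56), (29,57)}
  {27, 29} × {56, 58} = {(27,56), (27,58), (29,56), (29,58)}
  {27, 29} × {56, 57, 58} = {(27,56), (27,57), (27,58), (29,56), (29,57), (29,58)}
  {27, 28, 29} × {56, 57} = {(27,56), (27,57), (28,56), (28,57), (29,56), (29,57)}
  {27, 28, 29} × {56, 58} = {(27,56), (27,58), (28,56), (28,58), (29,56), (29,58)}
  {27, 28, 29} × {56, 57, 58} = {(27,56), (27,57), (27,58), (28,56), (28,57), (28,58), (29,56), (29,57), (29,58)}
These 16 distinct sets form the basis B.
Close under arbitrary unions to get τ_{X×Y}; counting gives |τ_{X×Y}| = 40.


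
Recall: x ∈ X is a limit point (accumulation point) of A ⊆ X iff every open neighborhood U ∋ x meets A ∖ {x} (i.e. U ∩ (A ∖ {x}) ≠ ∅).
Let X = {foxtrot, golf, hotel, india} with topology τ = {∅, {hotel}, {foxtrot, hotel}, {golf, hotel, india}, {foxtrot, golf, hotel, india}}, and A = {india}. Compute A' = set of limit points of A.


A' = {golf}

For each x ∈ X, list the open sets U ∈ τ with x ∈ U, then check whether U ∩ (A ∖ {x}) ≠ ∅ for every such U.
  x = foxtrot: open {foxtrot, hotel} ∋ x has {foxtrot, hotel} ∩ (A ∖ {foxtrot}) = ∅, so x is NOT a limit point.
  x = golf: opens ∋ x are {golf, hotel, india}, {foxtrot, golf, hotel, india}; each meets A ∖ {golf}, so x IS a limit point.
  x = hotel: open {hotel} ∋ x has {hotel} ∩ (A ∖ {hotel}) = ∅, so x is NOT a limit point.
  x = india: open {golf, hotel, india} ∋ x has {golf, hotel, india} ∩ (A ∖ {india}) = ∅, so x is NOT a limit point.
Collecting: A' = {golf}.


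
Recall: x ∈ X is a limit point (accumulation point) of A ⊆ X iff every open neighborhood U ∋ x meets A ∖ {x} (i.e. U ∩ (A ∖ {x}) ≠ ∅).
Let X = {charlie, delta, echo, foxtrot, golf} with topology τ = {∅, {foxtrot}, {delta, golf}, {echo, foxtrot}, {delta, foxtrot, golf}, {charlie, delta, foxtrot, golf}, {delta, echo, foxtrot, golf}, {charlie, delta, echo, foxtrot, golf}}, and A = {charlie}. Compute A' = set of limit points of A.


A' = ∅

For each x ∈ X, list the open sets U ∈ τ with x ∈ U, then check whether U ∩ (A ∖ {x}) ≠ ∅ for every such U.
  x = charlie: open {charlie, delta, foxtrot, golf} ∋ x has {charlie, delta, foxtrot, golf} ∩ (A ∖ {charlie}) = ∅, so x is NOT a limit point.
  x = delta: open {delta, golf} ∋ x has {delta, golf} ∩ (A ∖ {delta}) = ∅, so x is NOT a limit point.
  x = echo: open {echo, foxtrot} ∋ x has {echo, foxtrot} ∩ (A ∖ {echo}) = ∅, so x is NOT a limit point.
  x = foxtrot: open {foxtrot} ∋ x has {foxtrot} ∩ (A ∖ {foxtrot}) = ∅, so x is NOT a limit point.
  x = golf: open {delta, golf} ∋ x has {delta, golf} ∩ (A ∖ {golf}) = ∅, so x is NOT a limit point.
Collecting: A' = ∅.


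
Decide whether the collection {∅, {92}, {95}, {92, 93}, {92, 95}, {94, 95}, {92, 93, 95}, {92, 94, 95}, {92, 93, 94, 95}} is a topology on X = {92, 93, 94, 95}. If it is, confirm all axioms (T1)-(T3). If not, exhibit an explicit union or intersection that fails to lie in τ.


τ IS a topology on X.

Axiom (T1): ∅ ∈ τ? Yes; X ∈ τ? Yes.
Axiom (T2/T3): check pairwise unions and intersections of members of τ.
All pairwise intersections and unions checked — each lies in τ. Therefore τ satisfies (T1), (T2), (T3): it IS a topology on X.


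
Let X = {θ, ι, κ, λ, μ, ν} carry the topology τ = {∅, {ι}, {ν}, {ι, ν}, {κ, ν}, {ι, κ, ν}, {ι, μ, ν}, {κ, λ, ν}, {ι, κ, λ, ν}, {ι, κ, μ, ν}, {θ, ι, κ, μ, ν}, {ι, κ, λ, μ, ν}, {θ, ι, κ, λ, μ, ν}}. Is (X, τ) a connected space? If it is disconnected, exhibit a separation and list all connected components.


(X, τ) is connected.

Find clopen sets (U ∈ τ with X ∖ U ∈ τ):
  U = ∅, X ∖ U = {θ, ι, κ, λ, μ, ν} — both open, so U is clopen.
  U = {θ, ι, κ, λ, μ, ν}, X ∖ U = ∅ — both open, so U is clopen.
Only trivial clopens (∅ and X) exist, so (X, τ) is connected.
Compute connected components by grouping points that agree on all clopens:
  component: {θ, ι, κ, λ, μ, ν}


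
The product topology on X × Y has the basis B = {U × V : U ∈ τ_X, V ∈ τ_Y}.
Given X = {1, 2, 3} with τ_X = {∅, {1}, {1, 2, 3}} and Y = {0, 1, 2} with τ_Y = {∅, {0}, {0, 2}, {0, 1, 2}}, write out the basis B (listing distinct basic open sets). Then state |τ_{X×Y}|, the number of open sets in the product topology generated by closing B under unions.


Basis B = {∅ × ∅, {1} × {0}, {1} × {0, 2}, {1} × {0, 1, 2}, {1, 2, 3} × {0}, {1, 2, 3} × {0, 2}, {1, 2, 3} × {0, 1, 2}}; |τ_{X×Y}| = 10.

Enumerate products U × V with U ∈ τ_X, V ∈ τ_Y (deduplicated):
  ∅ × ∅ = {} (∅)
  {1} × {0} = {(1,0)}
  {1} × {0, 2} = {(1,0), (1,2)}
  {1} × {0, 1, 2} = {(1,0), (1,1), (1,2)}
  {1, 2, 3} × {0} = {(1,0), (2,0), (3,0)}
  {1, 2, 3} × {0, 2} = {(1,0), (1,2), (2,0), (2,2), (3,0), (3,2)}
  {1, 2, 3} × {0, 1, 2} = {(1,0), (1,1), (1,2), (2,0), (2,1), (2,2), (3,0), (3,1), (3,2)}
These 7 distinct sets form the basis B.
Close under arbitrary unions to get τ_{X×Y}; counting gives |τ_{X×Y}| = 10.


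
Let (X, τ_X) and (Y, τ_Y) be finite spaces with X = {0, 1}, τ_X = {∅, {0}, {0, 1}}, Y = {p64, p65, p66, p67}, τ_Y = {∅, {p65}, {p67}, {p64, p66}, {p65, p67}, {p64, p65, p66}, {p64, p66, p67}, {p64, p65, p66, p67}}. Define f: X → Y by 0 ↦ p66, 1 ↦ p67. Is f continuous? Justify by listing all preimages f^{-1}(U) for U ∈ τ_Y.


f is NOT continuous.

Compute f^{-1}(U) for each U ∈ τ_Y:
  U = ∅: f^{-1}(U) = ∅ ∈ τ_X ✓.
  U = {p65}: f^{-1}(U) = ∅ ∈ τ_X ✓.
  U = {p67}: f^{-1}(U) = {1} ∉ τ_X ✗.
  U = {p64, p66}: f^{-1}(U) = {0} ∈ τ_X ✓.
  U = {p65, p67}: f^{-1}(U) = {1} ∉ τ_X ✗.
  U = {p64, p65, p66}: f^{-1}(U) = {0} ∈ τ_X ✓.
  U = {p64, p66, p67}: f^{-1}(U) = {0, 1} ∈ τ_X ✓.
  U = {p64, p65, p66, p67}: f^{-1}(U) = {0, 1} ∈ τ_X ✓.
Found U = {p67} with f^{-1}(U) = {1} not in τ_X. Therefore f is NOT continuous.


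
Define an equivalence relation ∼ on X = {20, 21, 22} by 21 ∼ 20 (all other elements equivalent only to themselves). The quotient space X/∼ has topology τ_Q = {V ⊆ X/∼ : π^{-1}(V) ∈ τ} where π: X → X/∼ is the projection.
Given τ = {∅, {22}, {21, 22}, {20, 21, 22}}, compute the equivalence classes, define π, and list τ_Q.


X/∼ = {[20=21], [22]}; |τ_Q| = 3.

Equivalence classes: [20=21], [22].
Quotient map π: X → X/∼ sends 20 ↦ [20=21], 21 ↦ [20=21], 22 ↦ [22].
For each subset V ⊆ X/∼, compute π^{-1}(V) ⊆ X and check whether π^{-1}(V) ∈ τ. V is open in τ_Q iff π^{-1}(V) ∈ τ.
  V = {}: π^{-1}(V) = ∅ ∈ τ ✓.
  V = {[20=21]}: π^{-1}(V) = {20, 21} ∉ τ ✗.
  V = {[22]}: π^{-1}(V) = {22} ∈ τ ✓.
  V = {[20=21], [22]}: π^{-1}(V) = {20, 21, 22} ∈ τ ✓.
Open sets in the quotient: τ_Q = {{}, {[22]}, {[20=21], [22]}} (3 elements).


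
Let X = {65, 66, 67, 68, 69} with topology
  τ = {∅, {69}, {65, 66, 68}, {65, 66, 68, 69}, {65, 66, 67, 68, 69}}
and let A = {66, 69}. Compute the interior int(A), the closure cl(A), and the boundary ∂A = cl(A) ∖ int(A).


int(A) = {69}, cl(A) = {65, 66, 67, 68, 69}, ∂A = {65, 66, 67, 68}.

Closed sets in (X, τ) are complements of opens:
  closed(X, τ) = {∅, {67}, {67, 69}, {65, 66, 67, 68}, {65, 66, 67, 68, 69}}.
int(A) = ⋃ {U ∈ τ : U ⊆ A}. Opens contained in A: ∅, {69}.
Taking the union of these: int(A) = {69}.
cl(A) = ⋂ {C closed : A ⊆ C}. Closed sets containing A: {65, 66, 67, 68, 69}.
Intersecting these: cl(A) = {65, 66, 67, 68, 69}.
∂A = cl(A) ∖ int(A) = {65, 66, 67, 68, 69} ∖ {69} = {65, 66, 67, 68}.


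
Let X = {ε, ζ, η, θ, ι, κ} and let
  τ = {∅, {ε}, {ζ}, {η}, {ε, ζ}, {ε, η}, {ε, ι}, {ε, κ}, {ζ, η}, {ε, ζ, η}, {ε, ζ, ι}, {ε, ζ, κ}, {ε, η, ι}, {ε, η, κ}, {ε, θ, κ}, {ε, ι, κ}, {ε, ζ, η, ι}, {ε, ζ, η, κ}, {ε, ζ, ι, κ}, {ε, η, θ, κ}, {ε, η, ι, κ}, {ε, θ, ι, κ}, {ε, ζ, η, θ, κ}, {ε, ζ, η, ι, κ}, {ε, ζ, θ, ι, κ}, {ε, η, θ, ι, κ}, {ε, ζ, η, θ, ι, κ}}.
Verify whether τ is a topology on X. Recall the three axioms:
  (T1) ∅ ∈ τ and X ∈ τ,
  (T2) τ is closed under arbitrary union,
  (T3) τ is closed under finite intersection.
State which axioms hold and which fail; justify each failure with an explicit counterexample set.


τ is NOT a topology on X.

Axiom (T1): ∅ ∈ τ? Yes; X ∈ τ? Yes.
Axiom (T2/T3): check pairwise unions and intersections of members of τ.
Counterexample for (T2): {ζ} ∪ {ε, θ, κ} = {ε, ζ, θ, κ} ∉ τ. Therefore τ is NOT a topology.


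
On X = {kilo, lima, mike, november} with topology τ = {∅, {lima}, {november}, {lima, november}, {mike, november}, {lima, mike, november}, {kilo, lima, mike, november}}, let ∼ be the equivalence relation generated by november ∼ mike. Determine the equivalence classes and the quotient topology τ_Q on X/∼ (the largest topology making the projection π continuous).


X/∼ = {[kilo], [lima], [mike=november]}; |τ_Q| = 5.

Equivalence classes: [kilo], [lima], [mike=november].
Quotient map π: X → X/∼ sends kilo ↦ [kilo], lima ↦ [lima], mike ↦ [mike=november], november ↦ [mike=november].
For each subset V ⊆ X/∼, compute π^{-1}(V) ⊆ X and check whether π^{-1}(V) ∈ τ. V is open in τ_Q iff π^{-1}(V) ∈ τ.
  V = {}: π^{-1}(V) = ∅ ∈ τ ✓.
  V = {[kilo]}: π^{-1}(V) = {kilo} ∉ τ ✗.
  V = {[lima]}: π^{-1}(V) = {lima} ∈ τ ✓.
  V = {[kilo], [lima]}: π^{-1}(V) = {kilo, lima} ∉ τ ✗.
  V = {[mike=november]}: π^{-1}(V) = {mike, november} ∈ τ ✓.
  V = {[kilo], [mike=november]}: π^{-1}(V) = {kilo, mike, november} ∉ τ ✗.
  V = {[lima], [mike=november]}: π^{-1}(V) = {lima, mike, november} ∈ τ ✓.
  V = {[kilo], [lima], [mike=november]}: π^{-1}(V) = {kilo, lima, mike, november} ∈ τ ✓.
Open sets in the quotient: τ_Q = {{}, {[lima]}, {[mike=november]}, {[lima], [mike=november]}, {[kilo], [lima], [mike=november]}} (5 elements).


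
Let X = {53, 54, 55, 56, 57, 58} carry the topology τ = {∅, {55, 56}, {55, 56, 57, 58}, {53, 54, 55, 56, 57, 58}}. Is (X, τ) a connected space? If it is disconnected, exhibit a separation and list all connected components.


(X, τ) is connected.

Find clopen sets (U ∈ τ with X ∖ U ∈ τ):
  U = ∅, X ∖ U = {53, 54, 55, 56, 57, 58} — both open, so U is clopen.
  U = {53, 54, 55, 56, 57, 58}, X ∖ U = ∅ — both open, so U is clopen.
Only trivial clopens (∅ and X) exist, so (X, τ) is connected.
Compute connected components by grouping points that agree on all clopens:
  component: {53, 54, 55, 56, 57, 58}


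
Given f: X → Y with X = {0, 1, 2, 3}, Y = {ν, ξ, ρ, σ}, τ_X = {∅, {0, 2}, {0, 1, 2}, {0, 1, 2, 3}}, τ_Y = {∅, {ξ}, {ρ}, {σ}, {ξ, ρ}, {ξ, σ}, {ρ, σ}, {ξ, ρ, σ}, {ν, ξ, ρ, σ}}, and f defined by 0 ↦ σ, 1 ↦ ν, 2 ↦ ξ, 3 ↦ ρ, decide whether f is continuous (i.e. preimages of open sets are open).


f is NOT continuous.

Compute f^{-1}(U) for each U ∈ τ_Y:
  U = ∅: f^{-1}(U) = ∅ ∈ τ_X ✓.
  U = {ξ}: f^{-1}(U) = {2} ∉ τ_X ✗.
  U = {ρ}: f^{-1}(U) = {3} ∉ τ_X ✗.
  U = {σ}: f^{-1}(U) = {0} ∉ τ_X ✗.
  U = {ξ, ρ}: f^{-1}(U) = {2, 3} ∉ τ_X ✗.
  U = {ξ, σ}: f^{-1}(U) = {0, 2} ∈ τ_X ✓.
  U = {ρ, σ}: f^{-1}(U) = {0, 3} ∉ τ_X ✗.
  U = {ξ, ρ, σ}: f^{-1}(U) = {0, 2, 3} ∉ τ_X ✗.
  U = {ν, ξ, ρ, σ}: f^{-1}(U) = {0, 1, 2, 3} ∈ τ_X ✓.
Found U = {ξ} with f^{-1}(U) = {2} not in τ_X. Therefore f is NOT continuous.


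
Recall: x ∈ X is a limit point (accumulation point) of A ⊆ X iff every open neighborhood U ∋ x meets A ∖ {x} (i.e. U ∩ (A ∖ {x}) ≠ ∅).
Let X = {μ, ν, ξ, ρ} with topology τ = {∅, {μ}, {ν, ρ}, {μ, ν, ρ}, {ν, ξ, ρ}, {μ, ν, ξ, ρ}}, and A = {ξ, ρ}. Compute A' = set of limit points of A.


A' = {ν, ξ}

For each x ∈ X, list the open sets U ∈ τ with x ∈ U, then check whether U ∩ (A ∖ {x}) ≠ ∅ for every such U.
  x = μ: open {μ} ∋ x has {μ} ∩ (A ∖ {μ}) = ∅, so x is NOT a limit point.
  x = ν: opens ∋ x are {ν, ρ}, {μ, ν, ρ}, {ν, ξ, ρ}, {μ, ν, ξ, ρ}; each meets A ∖ {ν}, so x IS a limit point.
  x = ξ: opens ∋ x are {ν, ξ, ρ}, {μ, ν, ξ, ρ}; each meets A ∖ {ξ}, so x IS a limit point.
  x = ρ: open {ν, ρ} ∋ x has {ν, ρ} ∩ (A ∖ {ρ}) = ∅, so x is NOT a limit point.
Collecting: A' = {ν, ξ}.


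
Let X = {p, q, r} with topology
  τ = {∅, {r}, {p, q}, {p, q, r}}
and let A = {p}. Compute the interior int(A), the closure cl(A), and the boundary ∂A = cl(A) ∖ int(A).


int(A) = ∅, cl(A) = {p, q}, ∂A = {p, q}.

Closed sets in (X, τ) are complements of opens:
  closed(X, τ) = {∅, {r}, {p, q}, {p, q, r}}.
int(A) = ⋃ {U ∈ τ : U ⊆ A}. Opens contained in A: ∅.
Taking the union of these: int(A) = ∅.
cl(A) = ⋂ {C closed : A ⊆ C}. Closed sets containing A: {p, q}, {p, q, r}.
Intersecting these: cl(A) = {p, q}.
∂A = cl(A) ∖ int(A) = {p, q} ∖ ∅ = {p, q}.


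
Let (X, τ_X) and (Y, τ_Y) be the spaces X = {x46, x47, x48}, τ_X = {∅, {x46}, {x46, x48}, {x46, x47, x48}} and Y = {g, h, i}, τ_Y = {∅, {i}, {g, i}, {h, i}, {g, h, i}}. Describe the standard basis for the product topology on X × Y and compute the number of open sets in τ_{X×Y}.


Basis B = {∅ × ∅, {x46} × {i}, {x46} × {g, i}, {x46} × {h, i}, {x46, x48} × {i}, {x46} × {g, h, i}, {x46, x47, x48} × {i}, {x46, x48} × {g, i}, {x46, x48} × {h, i}, {x46, x48} × {g, h, i}, {x46, x47, x48} × {g, i}, {x46, x47, x48} × {h, i}, {x46, x47, x48} × {g, h, i}}; |τ_{X×Y}| = 30.

Enumerate products U × V with U ∈ τ_X, V ∈ τ_Y (deduplicated):
  ∅ × ∅ = {} (∅)
  {x46} × {i} = {(x46,i)}
  {x46} × {g, i} = {(x46,g), (x46,i)}
  {x46} × {h, i} = {(x46,h), (x46,i)}
  {x46, x48} × {i} = {(x46,i), (x48,i)}
  {x46} × {g, h, i} = {(x46,g), (x46,h), (x46,i)}
  {x46, x47, x48} × {i} = {(x46,i), (x47,i), (x48,i)}
  {x46, x48} × {g, i} = {(x46,g), (x46,i), (x48,g), (x48,i)}
  {x46, x48} × {h, i} = {(x46,h), (x46,i), (x48,h), (x48,i)}
  {x46, x48} × {g, h, i} = {(x46,g), (x46,h), (x46,i), (x48,g), (x48,h), (x48,i)}
  {x46, x47, x48} × {g, i} = {(x46,g), (x46,i), (x47,g), (x47,i), (x48,g), (x48,i)}
  {x46, x47, x48} × {h, i} = {(x46,h), (x46,i), (x47,h), (x47,i), (x48,h), (x48,i)}
  {x46, x47, x48} × {g, h, i} = {(x46,g), (x46,h), (x46,i), (x47,g), (x47,h), (x47,i), (x48,g), (x48,h), (x48,i)}
These 13 distinct sets form the basis B.
Close under arbitrary unions to get τ_{X×Y}; counting gives |τ_{X×Y}| = 30.


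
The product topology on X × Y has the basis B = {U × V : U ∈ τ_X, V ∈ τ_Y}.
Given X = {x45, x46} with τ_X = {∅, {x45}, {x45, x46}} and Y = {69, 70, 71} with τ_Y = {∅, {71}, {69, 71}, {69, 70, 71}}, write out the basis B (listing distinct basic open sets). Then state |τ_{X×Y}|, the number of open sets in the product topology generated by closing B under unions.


Basis B = {∅ × ∅, {x45} × {71}, {x45} × {69, 71}, {x45, x46} × {71}, {x45} × {69, 70, 71}, {x45, x46} × {69, 71}, {x45, x46} × {69, 70, 71}}; |τ_{X×Y}| = 10.

Enumerate products U × V with U ∈ τ_X, V ∈ τ_Y (deduplicated):
  ∅ × ∅ = {} (∅)
  {x45} × {71} = {(x45,71)}
  {x45} × {69, 71} = {(x45,69), (x45,71)}
  {x45, x46} × {71} = {(x45,71), (x46,71)}
  {x45} × {69, 70, 71} = {(x45,69), (x45,70), (x45,71)}
  {x45, x46} × {69, 71} = {(x45,69), (x45,71), (x46,69), (x46,71)}
  {x45, x46} × {69, 70, 71} = {(x45,69), (x45,70), (x45,71), (x46,69), (x46,70), (x46,71)}
These 7 distinct sets form the basis B.
Close under arbitrary unions to get τ_{X×Y}; counting gives |τ_{X×Y}| = 10.


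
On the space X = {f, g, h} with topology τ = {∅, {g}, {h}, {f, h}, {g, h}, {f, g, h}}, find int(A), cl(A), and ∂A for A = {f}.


int(A) = ∅, cl(A) = {f}, ∂A = {f}.

Closed sets in (X, τ) are complements of opens:
  closed(X, τ) = {∅, {f}, {g}, {f, g}, {f, h}, {f, g, h}}.
int(A) = ⋃ {U ∈ τ : U ⊆ A}. Opens contained in A: ∅.
Taking the union of these: int(A) = ∅.
cl(A) = ⋂ {C closed : A ⊆ C}. Closed sets containing A: {f}, {f, g}, {f, h}, {f, g, h}.
Intersecting these: cl(A) = {f}.
∂A = cl(A) ∖ int(A) = {f} ∖ ∅ = {f}.


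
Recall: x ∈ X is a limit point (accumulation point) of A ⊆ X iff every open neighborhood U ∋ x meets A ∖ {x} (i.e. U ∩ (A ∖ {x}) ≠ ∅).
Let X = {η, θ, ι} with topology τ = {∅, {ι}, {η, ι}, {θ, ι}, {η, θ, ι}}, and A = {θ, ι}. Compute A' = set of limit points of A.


A' = {η, θ}

For each x ∈ X, list the open sets U ∈ τ with x ∈ U, then check whether U ∩ (A ∖ {x}) ≠ ∅ for every such U.
  x = η: opens ∋ x are {η, ι}, {η, θ, ι}; each meets A ∖ {η}, so x IS a limit point.
  x = θ: opens ∋ x are {θ, ι}, {η, θ, ι}; each meets A ∖ {θ}, so x IS a limit point.
  x = ι: open {ι} ∋ x has {ι} ∩ (A ∖ {ι}) = ∅, so x is NOT a limit point.
Collecting: A' = {η, θ}.


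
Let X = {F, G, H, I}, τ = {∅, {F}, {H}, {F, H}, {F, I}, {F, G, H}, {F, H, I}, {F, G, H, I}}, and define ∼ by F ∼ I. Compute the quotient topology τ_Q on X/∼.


X/∼ = {[F=I], [G], [H]}; |τ_Q| = 5.

Equivalence classes: [F=I], [G], [H].
Quotient map π: X → X/∼ sends F ↦ [F=I], G ↦ [G], H ↦ [H], I ↦ [F=I].
For each subset V ⊆ X/∼, compute π^{-1}(V) ⊆ X and check whether π^{-1}(V) ∈ τ. V is open in τ_Q iff π^{-1}(V) ∈ τ.
  V = {}: π^{-1}(V) = ∅ ∈ τ ✓.
  V = {[F=I]}: π^{-1}(V) = {F, I} ∈ τ ✓.
  V = {[G]}: π^{-1}(V) = {G} ∉ τ ✗.
  V = {[F=I], [G]}: π^{-1}(V) = {F, G, I} ∉ τ ✗.
  V = {[H]}: π^{-1}(V) = {H} ∈ τ ✓.
  V = {[F=I], [H]}: π^{-1}(V) = {F, H, I} ∈ τ ✓.
  V = {[G], [H]}: π^{-1}(V) = {G, H} ∉ τ ✗.
  V = {[F=I], [G], [H]}: π^{-1}(V) = {F, G, H, I} ∈ τ ✓.
Open sets in the quotient: τ_Q = {{}, {[F=I]}, {[H]}, {[F=I], [H]}, {[F=I], [G], [H]}} (5 elements).


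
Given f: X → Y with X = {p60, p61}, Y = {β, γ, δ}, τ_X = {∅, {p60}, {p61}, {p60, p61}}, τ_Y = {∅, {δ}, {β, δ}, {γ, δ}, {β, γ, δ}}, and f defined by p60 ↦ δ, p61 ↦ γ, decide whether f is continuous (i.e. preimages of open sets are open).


f IS continuous.

Compute f^{-1}(U) for each U ∈ τ_Y:
  U = ∅: f^{-1}(U) = ∅ ∈ τ_X ✓.
  U = {δ}: f^{-1}(U) = {p60} ∈ τ_X ✓.
  U = {β, δ}: f^{-1}(U) = {p60} ∈ τ_X ✓.
  U = {γ, δ}: f^{-1}(U) = {p60, p61} ∈ τ_X ✓.
  U = {β, γ, δ}: f^{-1}(U) = {p60, p61} ∈ τ_X ✓.
Every preimage lies in τ_X, so f IS continuous.


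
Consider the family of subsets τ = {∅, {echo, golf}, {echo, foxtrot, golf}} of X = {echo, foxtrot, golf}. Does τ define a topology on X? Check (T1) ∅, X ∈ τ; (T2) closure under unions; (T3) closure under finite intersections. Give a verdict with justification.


τ IS a topology on X.

Axiom (T1): ∅ ∈ τ? Yes; X ∈ τ? Yes.
Axiom (T2/T3): check pairwise unions and intersections of members of τ.
All pairwise intersections and unions checked — each lies in τ. Therefore τ satisfies (T1), (T2), (T3): it IS a topology on X.


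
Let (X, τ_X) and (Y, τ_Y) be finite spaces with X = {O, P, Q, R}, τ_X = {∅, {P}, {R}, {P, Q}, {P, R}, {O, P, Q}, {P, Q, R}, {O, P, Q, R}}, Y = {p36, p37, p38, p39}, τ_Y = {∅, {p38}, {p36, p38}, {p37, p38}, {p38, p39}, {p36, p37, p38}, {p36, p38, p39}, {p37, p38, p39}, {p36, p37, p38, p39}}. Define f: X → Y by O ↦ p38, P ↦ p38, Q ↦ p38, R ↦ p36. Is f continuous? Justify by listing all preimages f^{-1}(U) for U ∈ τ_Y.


f IS continuous.

Compute f^{-1}(U) for each U ∈ τ_Y:
  U = ∅: f^{-1}(U) = ∅ ∈ τ_X ✓.
  U = {p38}: f^{-1}(U) = {O, P, Q} ∈ τ_X ✓.
  U = {p36, p38}: f^{-1}(U) = {O, P, Q, R} ∈ τ_X ✓.
  U = {p37, p38}: f^{-1}(U) = {O, P, Q} ∈ τ_X ✓.
  U = {p38, p39}: f^{-1}(U) = {O, P, Q} ∈ τ_X ✓.
  U = {p36, p37, p38}: f^{-1}(U) = {O, P, Q, R} ∈ τ_X ✓.
  U = {p36, p38, p39}: f^{-1}(U) = {O, P, Q, R} ∈ τ_X ✓.
  U = {p37, p38, p39}: f^{-1}(U) = {O, P, Q} ∈ τ_X ✓.
  U = {p36, p37, p38, p39}: f^{-1}(U) = {O, P, Q, R} ∈ τ_X ✓.
Every preimage lies in τ_X, so f IS continuous.


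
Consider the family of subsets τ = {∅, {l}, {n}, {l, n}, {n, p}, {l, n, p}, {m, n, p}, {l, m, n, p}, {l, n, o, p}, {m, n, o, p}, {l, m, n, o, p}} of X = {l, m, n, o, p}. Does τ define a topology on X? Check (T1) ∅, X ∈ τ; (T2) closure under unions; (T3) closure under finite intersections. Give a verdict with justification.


τ is NOT a topology on X.

Axiom (T1): ∅ ∈ τ? Yes; X ∈ τ? Yes.
Axiom (T2/T3): check pairwise unions and intersections of members of τ.
Counterexample for (T3): {l, n, o, p} ∩ {m, n, o, p} = {n, o, p} ∉ τ. Therefore τ is NOT a topology.


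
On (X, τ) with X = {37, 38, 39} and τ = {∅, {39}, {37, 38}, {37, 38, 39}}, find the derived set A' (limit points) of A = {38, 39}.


A' = {37}

For each x ∈ X, list the open sets U ∈ τ with x ∈ U, then check whether U ∩ (A ∖ {x}) ≠ ∅ for every such U.
  x = 37: opens ∋ x are {37, 38}, {37, 38, 39}; each meets A ∖ {37}, so x IS a limit point.
  x = 38: open {37, 38} ∋ x has {37, 38} ∩ (A ∖ {38}) = ∅, so x is NOT a limit point.
  x = 39: open {39} ∋ x has {39} ∩ (A ∖ {39}) = ∅, so x is NOT a limit point.
Collecting: A' = {37}.


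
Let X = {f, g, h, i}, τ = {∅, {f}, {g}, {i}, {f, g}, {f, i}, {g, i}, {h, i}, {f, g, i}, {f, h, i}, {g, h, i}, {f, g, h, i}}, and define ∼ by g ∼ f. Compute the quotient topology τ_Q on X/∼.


X/∼ = {[f=g], [h], [i]}; |τ_Q| = 6.

Equivalence classes: [f=g], [h], [i].
Quotient map π: X → X/∼ sends f ↦ [f=g], g ↦ [f=g], h ↦ [h], i ↦ [i].
For each subset V ⊆ X/∼, compute π^{-1}(V) ⊆ X and check whether π^{-1}(V) ∈ τ. V is open in τ_Q iff π^{-1}(V) ∈ τ.
  V = {}: π^{-1}(V) = ∅ ∈ τ ✓.
  V = {[f=g]}: π^{-1}(V) = {f, g} ∈ τ ✓.
  V = {[h]}: π^{-1}(V) = {h} ∉ τ ✗.
  V = {[f=g], [h]}: π^{-1}(V) = {f, g, h} ∉ τ ✗.
  V = {[i]}: π^{-1}(V) = {i} ∈ τ ✓.
  V = {[f=g], [i]}: π^{-1}(V) = {f, g, i} ∈ τ ✓.
  V = {[h], [i]}: π^{-1}(V) = {h, i} ∈ τ ✓.
  V = {[f=g], [h], [i]}: π^{-1}(V) = {f, g, h, i} ∈ τ ✓.
Open sets in the quotient: τ_Q = {{}, {[f=g]}, {[i]}, {[f=g], [i]}, {[h], [i]}, {[f=g], [h], [i]}} (6 elements).


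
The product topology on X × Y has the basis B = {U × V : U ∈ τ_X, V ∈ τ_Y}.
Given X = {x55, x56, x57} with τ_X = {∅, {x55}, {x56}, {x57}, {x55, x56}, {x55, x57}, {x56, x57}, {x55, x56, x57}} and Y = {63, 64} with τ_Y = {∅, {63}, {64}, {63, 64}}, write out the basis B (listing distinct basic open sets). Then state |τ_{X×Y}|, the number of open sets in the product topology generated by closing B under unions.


Basis B = {∅ × ∅, {x55} × {63}, {x55} × {64}, {x56} × {63}, {x56} × {64}, {x57} × {63}, {x57} × {64}, {x55} × {63, 64}, {x55, x56} × {63}, {x55, x57} × {63}, {x55, x56} × {64}, {x55, x57} × {64}, {x56} × {63, 64}, {x56, x57} × {63}, {x56, x57} × {64}, {x57} × {63, 64}, {x55, x56, x57} × {63}, {x55, x56, x57} × {64}, {x55, x56} × {63, 64}, {x55, x57} × {63, 64}, {x56, x57} × {63, 64}, {x55, x56, x57} × {63, 64}}; |τ_{X×Y}| = 64.

Enumerate products U × V with U ∈ τ_X, V ∈ τ_Y (deduplicated):
  ∅ × ∅ = {} (∅)
  {x55} × {63} = {(x55,63)}
  {x55} × {64} = {(x55,64)}
  {x56} × {63} = {(x56,63)}
  {x56} × {64} = {(x56,64)}
  {x57} × {63} = {(x57,63)}
  {x57} × {64} = {(x57,64)}
  {x55} × {63, 64} = {(x55,63), (x55,64)}
  {x55, x56} × {63} = {(x55,63), (x56,63)}
  {x55, x57} × {63} = {(x55,63), (x57,63)}
  {x55, x56} × {64} = {(x55,64), (x56,64)}
  {x55, x57} × {64} = {(x55,64), (x57,64)}
  {x56} × {63, 64} = {(x56,63), (x56,64)}
  {x56, x57} × {63} = {(x56,63), (x57,63)}
  {x56, x57} × {64} = {(x56,64), (x57,64)}
  {x57} × {63, 64} = {(x57,63), (x57,64)}
  {x55, x56, x57} × {63} = {(x55,63), (x56,63), (x57,63)}
  {x55, x56, x57} × {64} = {(x55,64), (x56,64), (x57,64)}
  {x55, x56} × {63, 64} = {(x55,63), (x55,64), (x56,63), (x56,64)}
  {x55, x57} × {63, 64} = {(x55,63), (x55,64), (x57,63), (x57,64)}
  {x56, x57} × {63, 64} = {(x56,63), (x56,64), (x57,63), (x57,64)}
  {x55, x56, x57} × {63, 64} = {(x55,63), (x55,64), (x56,63), (x56,64), (x57,63), (x57,64)}
These 22 distinct sets form the basis B.
Close under arbitrary unions to get τ_{X×Y}; counting gives |τ_{X×Y}| = 64.


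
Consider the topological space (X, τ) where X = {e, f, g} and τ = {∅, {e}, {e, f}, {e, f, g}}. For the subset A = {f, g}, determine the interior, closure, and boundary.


int(A) = ∅, cl(A) = {f, g}, ∂A = {f, g}.

Closed sets in (X, τ) are complements of opens:
  closed(X, τ) = {∅, {g}, {f, g}, {e, f, g}}.
int(A) = ⋃ {U ∈ τ : U ⊆ A}. Opens contained in A: ∅.
Taking the union of these: int(A) = ∅.
cl(A) = ⋂ {C closed : A ⊆ C}. Closed sets containing A: {f, g}, {e, f, g}.
Intersecting these: cl(A) = {f, g}.
∂A = cl(A) ∖ int(A) = {f, g} ∖ ∅ = {f, g}.


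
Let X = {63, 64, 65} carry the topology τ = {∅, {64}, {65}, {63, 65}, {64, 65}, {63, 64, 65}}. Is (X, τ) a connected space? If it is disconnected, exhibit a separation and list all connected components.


(X, τ) is disconnected; components = [{64}, {63, 65}].

Find clopen sets (U ∈ τ with X ∖ U ∈ τ):
  U = ∅, X ∖ U = {63, 64, 65} — both open, so U is clopen.
  U = {64}, X ∖ U = {63, 65} — both open, so U is clopen.
  U = {63, 65}, X ∖ U = {64} — both open, so U is clopen.
  U = {63, 64, 65}, X ∖ U = ∅ — both open, so U is clopen.
Nontrivial clopen(s) exist: e.g. {64}. So (X, τ) is disconnected.
Compute connected components by grouping points that agree on all clopens:
  component: {64}
  component: {63, 65}
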